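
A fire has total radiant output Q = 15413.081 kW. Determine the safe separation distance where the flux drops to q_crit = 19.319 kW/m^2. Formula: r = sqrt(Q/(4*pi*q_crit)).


4*pi*q_crit = 242.77
Q/(4*pi*q_crit) = 63.488
r = sqrt(63.488) = 7.9680 m

7.9680 m


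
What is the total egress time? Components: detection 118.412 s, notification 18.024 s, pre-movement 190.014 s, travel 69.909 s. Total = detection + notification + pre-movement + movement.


Total = 118.412 + 18.024 + 190.014 + 69.909 = 396.359 s

396.359 s


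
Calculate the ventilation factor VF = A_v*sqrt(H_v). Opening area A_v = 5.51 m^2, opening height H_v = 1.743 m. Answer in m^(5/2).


sqrt(H_v) = 1.3202
VF = 5.51 * 1.3202 = 7.2745 m^(5/2)

7.2745 m^(5/2)


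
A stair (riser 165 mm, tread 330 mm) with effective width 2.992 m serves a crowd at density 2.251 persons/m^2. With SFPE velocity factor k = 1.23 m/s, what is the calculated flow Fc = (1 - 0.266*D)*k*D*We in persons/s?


1 - 0.266*D = 1 - 0.266*2.251 = 0.40123
Fs = 0.40123 * 1.23 * 2.251 = 1.1109 persons/(s*m)
Fc = 1.1109 * 2.992 = 3.3238 persons/s

3.3238 persons/s


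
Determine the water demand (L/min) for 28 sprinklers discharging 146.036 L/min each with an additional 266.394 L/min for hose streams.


Sprinkler demand = 28 * 146.036 = 4089.008 L/min
Total = 4089.008 + 266.394 = 4355.402 L/min

4355.402 L/min


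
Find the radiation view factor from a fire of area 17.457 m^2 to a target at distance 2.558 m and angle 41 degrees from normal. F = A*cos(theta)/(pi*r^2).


cos(41 deg) = 0.75471
pi*r^2 = 20.557
F = 17.457 * 0.75471 / 20.557 = 0.64091

0.64091


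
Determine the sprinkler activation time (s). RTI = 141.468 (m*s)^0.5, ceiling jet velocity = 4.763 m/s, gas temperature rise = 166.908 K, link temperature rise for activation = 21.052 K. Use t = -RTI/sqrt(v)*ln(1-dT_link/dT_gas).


dT_link/dT_gas = 0.12613
ln(1 - 0.12613) = -0.13482
t = -141.468 / sqrt(4.763) * -0.13482 = 8.7394 s

8.7394 s


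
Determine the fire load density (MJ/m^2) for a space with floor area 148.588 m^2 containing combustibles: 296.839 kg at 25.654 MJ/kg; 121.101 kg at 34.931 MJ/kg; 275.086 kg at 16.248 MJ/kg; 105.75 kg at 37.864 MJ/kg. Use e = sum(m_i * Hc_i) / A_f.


Total energy = 296.839*25.654 + 121.101*34.931 + 275.086*16.248 + 105.75*37.864
= 7615.108 + 4230.179 + 4469.597 + 4004.118
= 20319.00 MJ
e = 20319.00 / 148.588 = 136.75 MJ/m^2

136.75 MJ/m^2


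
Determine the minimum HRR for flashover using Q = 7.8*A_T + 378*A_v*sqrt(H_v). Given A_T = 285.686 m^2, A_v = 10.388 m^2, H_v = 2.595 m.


7.8*A_T = 2228.4
sqrt(H_v) = 1.6109
378*A_v*sqrt(H_v) = 6325.5
Q = 2228.4 + 6325.5 = 8553.8 kW

8553.8 kW


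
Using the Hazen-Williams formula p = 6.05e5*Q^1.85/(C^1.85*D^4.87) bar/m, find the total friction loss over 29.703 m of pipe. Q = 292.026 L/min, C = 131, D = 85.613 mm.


Q^1.85 = 36394
C^1.85 = 8259.5
D^4.87 = 2.5791e+09
p/m = 0.0010336 bar/m
p_total = 0.0010336 * 29.703 = 0.030702 bar

0.030702 bar


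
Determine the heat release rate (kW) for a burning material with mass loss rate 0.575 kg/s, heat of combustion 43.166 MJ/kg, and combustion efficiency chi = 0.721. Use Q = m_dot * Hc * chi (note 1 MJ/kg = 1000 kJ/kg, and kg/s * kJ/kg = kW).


Hc = 43.166 MJ/kg = 43.166 * 1000 kJ/kg = 43166 kJ/kg
Q = 0.575 kg/s * 43166 kJ/kg * 0.721 = 17896 kW

17896 kW


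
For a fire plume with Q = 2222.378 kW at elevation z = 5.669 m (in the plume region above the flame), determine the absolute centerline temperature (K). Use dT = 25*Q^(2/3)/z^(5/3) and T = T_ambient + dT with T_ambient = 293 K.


Q^(2/3) = 170.30
z^(5/3) = 18.024
dT = 25 * 170.30 / 18.024 = 236.22 K
T = 293 + 236.22 = 529.22 K

529.22 K


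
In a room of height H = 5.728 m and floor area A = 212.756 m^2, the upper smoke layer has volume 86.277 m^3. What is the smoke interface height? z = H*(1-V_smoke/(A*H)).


V/(A*H) = 0.070796
1 - 0.070796 = 0.92920
z = 5.728 * 0.92920 = 5.3225 m

5.3225 m


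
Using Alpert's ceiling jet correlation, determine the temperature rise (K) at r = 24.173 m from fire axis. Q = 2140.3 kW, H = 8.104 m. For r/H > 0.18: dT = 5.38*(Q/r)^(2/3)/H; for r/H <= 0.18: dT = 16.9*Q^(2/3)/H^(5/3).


r/H = 24.173 / 8.104 = 2.9828
r/H > 0.18, so dT = 5.38*(Q/r)^(2/3)/H
Q/r = 88.541
(Q/r)^(2/3) = 19.865
dT = 5.38 * 19.865 / 8.104 = 13.188 K

13.188 K


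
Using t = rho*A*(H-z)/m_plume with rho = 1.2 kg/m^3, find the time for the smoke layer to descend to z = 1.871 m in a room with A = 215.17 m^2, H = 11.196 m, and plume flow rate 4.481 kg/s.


H - z = 9.325 m
t = 1.2 * 215.17 * 9.325 / 4.481 = 537.32 s

537.32 s


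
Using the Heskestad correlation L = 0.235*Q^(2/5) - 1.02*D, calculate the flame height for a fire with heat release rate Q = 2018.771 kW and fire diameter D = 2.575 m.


Q^(2/5) = 20.991
0.235 * Q^(2/5) = 4.9329
1.02 * D = 2.6265
L = 2.3064 m

2.3064 m


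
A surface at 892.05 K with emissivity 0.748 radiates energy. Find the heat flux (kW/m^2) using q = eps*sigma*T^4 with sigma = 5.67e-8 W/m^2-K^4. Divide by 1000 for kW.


T^4 = 6.3322e+11
q = 0.748 * 5.67e-8 * 6.3322e+11 / 1000 = 26.856 kW/m^2

26.856 kW/m^2


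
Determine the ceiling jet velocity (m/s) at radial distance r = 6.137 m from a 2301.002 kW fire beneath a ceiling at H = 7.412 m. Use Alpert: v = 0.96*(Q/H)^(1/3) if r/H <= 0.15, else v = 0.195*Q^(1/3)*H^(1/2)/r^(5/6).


r/H = 6.137 / 7.412 = 0.82798
r/H > 0.15, so v = 0.195*Q^(1/3)*H^(1/2)/r^(5/6)
Q^(1/3) = 13.202
H^(1/2) = 2.7225
r^(5/6) = 4.5356
v = 0.195 * 13.202 * 2.7225 / 4.5356 = 1.5453 m/s

1.5453 m/s


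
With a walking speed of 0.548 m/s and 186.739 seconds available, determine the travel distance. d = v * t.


d = 0.548 * 186.739 = 102.33 m

102.33 m


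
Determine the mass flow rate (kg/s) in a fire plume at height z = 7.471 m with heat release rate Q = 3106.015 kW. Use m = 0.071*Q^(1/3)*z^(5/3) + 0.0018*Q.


Q^(1/3) = 14.590
z^(5/3) = 28.552
First term = 0.071 * 14.590 * 28.552 = 29.577
Second term = 0.0018 * 3106.015 = 5.5908
m = 35.168 kg/s

35.168 kg/s


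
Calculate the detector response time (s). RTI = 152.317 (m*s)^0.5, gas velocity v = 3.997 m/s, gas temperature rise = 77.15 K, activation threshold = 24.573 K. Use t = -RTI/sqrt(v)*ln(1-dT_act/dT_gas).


dT_act/dT_gas = 0.31851
ln(1 - 0.31851) = -0.38347
t = -152.317 / sqrt(3.997) * -0.38347 = 29.216 s

29.216 s


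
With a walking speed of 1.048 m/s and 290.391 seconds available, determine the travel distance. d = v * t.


d = 1.048 * 290.391 = 304.33 m

304.33 m


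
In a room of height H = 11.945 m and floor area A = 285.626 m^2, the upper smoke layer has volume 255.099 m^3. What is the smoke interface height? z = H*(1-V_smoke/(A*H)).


V/(A*H) = 0.074770
1 - 0.074770 = 0.92523
z = 11.945 * 0.92523 = 11.052 m

11.052 m


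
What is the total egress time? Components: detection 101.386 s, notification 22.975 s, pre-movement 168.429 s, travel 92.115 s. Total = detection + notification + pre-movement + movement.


Total = 101.386 + 22.975 + 168.429 + 92.115 = 384.905 s

384.905 s


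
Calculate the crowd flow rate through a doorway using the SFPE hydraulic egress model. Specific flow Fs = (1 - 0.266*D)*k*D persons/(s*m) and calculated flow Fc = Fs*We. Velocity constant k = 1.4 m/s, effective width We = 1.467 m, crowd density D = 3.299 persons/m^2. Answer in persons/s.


1 - 0.266*D = 1 - 0.266*3.299 = 0.12247
Fs = 0.12247 * 1.4 * 3.299 = 0.56562 persons/(s*m)
Fc = 0.56562 * 1.467 = 0.82977 persons/s

0.82977 persons/s


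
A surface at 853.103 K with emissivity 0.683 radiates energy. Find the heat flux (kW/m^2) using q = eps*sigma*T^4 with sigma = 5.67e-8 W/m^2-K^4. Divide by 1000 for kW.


T^4 = 5.2967e+11
q = 0.683 * 5.67e-8 * 5.2967e+11 / 1000 = 20.512 kW/m^2

20.512 kW/m^2


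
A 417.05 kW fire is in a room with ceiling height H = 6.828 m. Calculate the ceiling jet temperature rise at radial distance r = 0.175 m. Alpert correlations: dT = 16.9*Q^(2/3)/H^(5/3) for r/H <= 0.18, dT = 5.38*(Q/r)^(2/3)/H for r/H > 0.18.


r/H = 0.175 / 6.828 = 0.025630
r/H <= 0.18, so dT = 16.9*Q^(2/3)/H^(5/3)
Q^(2/3) = 55.820
H^(5/3) = 24.575
dT = 16.9 * 55.820 / 24.575 = 38.387 K

38.387 K


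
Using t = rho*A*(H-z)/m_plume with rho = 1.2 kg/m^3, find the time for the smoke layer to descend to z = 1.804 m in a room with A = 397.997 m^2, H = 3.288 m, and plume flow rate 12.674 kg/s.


H - z = 1.484 m
t = 1.2 * 397.997 * 1.484 / 12.674 = 55.922 s

55.922 s


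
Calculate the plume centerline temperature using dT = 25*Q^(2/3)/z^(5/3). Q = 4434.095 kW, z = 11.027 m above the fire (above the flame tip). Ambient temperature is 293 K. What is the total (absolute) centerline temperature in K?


Q^(2/3) = 269.90
z^(5/3) = 54.630
dT = 25 * 269.90 / 54.630 = 123.51 K
T = 293 + 123.51 = 416.51 K

416.51 K


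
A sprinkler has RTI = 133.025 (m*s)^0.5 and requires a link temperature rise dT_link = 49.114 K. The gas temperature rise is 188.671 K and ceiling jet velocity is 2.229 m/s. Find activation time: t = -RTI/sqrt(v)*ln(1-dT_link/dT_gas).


dT_link/dT_gas = 0.26032
ln(1 - 0.26032) = -0.30153
t = -133.025 / sqrt(2.229) * -0.30153 = 26.867 s

26.867 s


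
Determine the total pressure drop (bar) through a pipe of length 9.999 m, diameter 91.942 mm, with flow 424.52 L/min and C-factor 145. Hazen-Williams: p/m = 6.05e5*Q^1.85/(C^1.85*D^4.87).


Q^1.85 = 72713
C^1.85 = 9966.2
D^4.87 = 3.6502e+09
p/m = 0.0012093 bar/m
p_total = 0.0012093 * 9.999 = 0.012091 bar

0.012091 bar


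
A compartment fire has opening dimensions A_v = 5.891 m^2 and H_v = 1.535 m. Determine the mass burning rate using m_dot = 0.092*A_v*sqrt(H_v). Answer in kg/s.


sqrt(H_v) = 1.2390
m_dot = 0.092 * 5.891 * 1.2390 = 0.67148 kg/s

0.67148 kg/s


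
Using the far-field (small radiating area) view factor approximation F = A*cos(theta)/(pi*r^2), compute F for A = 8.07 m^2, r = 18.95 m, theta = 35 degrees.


cos(35 deg) = 0.81915
pi*r^2 = 1128.2
F = 8.07 * 0.81915 / 1128.2 = 0.0058596

0.0058596


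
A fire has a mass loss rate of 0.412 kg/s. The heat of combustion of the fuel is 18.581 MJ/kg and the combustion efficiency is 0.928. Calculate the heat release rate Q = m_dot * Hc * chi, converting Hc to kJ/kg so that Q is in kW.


Hc = 18.581 MJ/kg = 18.581 * 1000 kJ/kg = 18581 kJ/kg
Q = 0.412 kg/s * 18581 kJ/kg * 0.928 = 7104.2 kW

7104.2 kW


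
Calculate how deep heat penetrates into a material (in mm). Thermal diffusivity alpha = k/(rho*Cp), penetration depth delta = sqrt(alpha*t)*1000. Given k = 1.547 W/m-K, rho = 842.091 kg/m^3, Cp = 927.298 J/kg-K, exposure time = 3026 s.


alpha = 1.547 / (842.091 * 927.298) = 1.9811e-06 m^2/s
alpha * t = 0.0059949
delta = sqrt(0.0059949) * 1000 = 77.427 mm

77.427 mm


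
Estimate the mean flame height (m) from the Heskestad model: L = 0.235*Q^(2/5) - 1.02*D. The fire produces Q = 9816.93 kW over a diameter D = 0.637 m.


Q^(2/5) = 39.518
0.235 * Q^(2/5) = 9.2866
1.02 * D = 0.64974
L = 8.6369 m

8.6369 m


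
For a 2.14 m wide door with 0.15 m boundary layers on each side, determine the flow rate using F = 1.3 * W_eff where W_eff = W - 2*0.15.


W_eff = 2.14 - 0.30 = 1.84 m
F = 1.3 * 1.84 = 2.392 persons/s

2.392 persons/s


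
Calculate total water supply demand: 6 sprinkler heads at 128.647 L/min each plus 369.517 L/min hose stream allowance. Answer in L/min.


Sprinkler demand = 6 * 128.647 = 771.882 L/min
Total = 771.882 + 369.517 = 1141.399 L/min

1141.399 L/min


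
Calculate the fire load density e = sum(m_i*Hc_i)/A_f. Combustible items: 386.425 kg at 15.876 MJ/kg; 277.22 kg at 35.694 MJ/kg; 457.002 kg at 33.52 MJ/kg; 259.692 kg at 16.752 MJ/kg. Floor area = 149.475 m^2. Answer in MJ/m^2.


Total energy = 386.425*15.876 + 277.22*35.694 + 457.002*33.52 + 259.692*16.752
= 6134.883 + 9895.091 + 15318.71 + 4350.360
= 35699.04 MJ
e = 35699.04 / 149.475 = 238.83 MJ/m^2

238.83 MJ/m^2


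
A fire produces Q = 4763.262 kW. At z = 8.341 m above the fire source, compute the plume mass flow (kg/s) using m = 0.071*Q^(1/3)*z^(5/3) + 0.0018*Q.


Q^(1/3) = 16.826
z^(5/3) = 34.305
First term = 0.071 * 16.826 * 34.305 = 40.982
Second term = 0.0018 * 4763.262 = 8.5739
m = 49.556 kg/s

49.556 kg/s


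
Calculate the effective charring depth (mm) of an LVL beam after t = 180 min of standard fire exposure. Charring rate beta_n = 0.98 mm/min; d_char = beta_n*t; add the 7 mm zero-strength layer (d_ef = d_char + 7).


d_char = 0.98 * 180 = 176.4 mm
d_ef = 176.4 + 1.0*7 = 183.4 mm

183.4 mm


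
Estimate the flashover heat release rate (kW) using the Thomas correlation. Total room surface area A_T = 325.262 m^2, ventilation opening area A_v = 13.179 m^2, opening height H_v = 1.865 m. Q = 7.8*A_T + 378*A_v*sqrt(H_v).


7.8*A_T = 2537.0
sqrt(H_v) = 1.3657
378*A_v*sqrt(H_v) = 6803.2
Q = 2537.0 + 6803.2 = 9340.3 kW

9340.3 kW


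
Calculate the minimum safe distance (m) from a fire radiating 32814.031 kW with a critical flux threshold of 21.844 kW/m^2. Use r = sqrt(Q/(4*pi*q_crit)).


4*pi*q_crit = 274.50
Q/(4*pi*q_crit) = 119.54
r = sqrt(119.54) = 10.933 m

10.933 m


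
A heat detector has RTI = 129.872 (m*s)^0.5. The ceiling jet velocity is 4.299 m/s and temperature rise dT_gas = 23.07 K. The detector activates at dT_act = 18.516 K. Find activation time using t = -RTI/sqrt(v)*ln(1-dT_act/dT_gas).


dT_act/dT_gas = 0.80260
ln(1 - 0.80260) = -1.6225
t = -129.872 / sqrt(4.299) * -1.6225 = 101.63 s

101.63 s


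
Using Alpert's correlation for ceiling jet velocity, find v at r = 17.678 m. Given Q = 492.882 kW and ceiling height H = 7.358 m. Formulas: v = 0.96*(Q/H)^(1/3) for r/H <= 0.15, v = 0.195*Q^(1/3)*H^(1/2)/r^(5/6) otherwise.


r/H = 17.678 / 7.358 = 2.4026
r/H > 0.15, so v = 0.195*Q^(1/3)*H^(1/2)/r^(5/6)
Q^(1/3) = 7.8992
H^(1/2) = 2.7126
r^(5/6) = 10.953
v = 0.195 * 7.8992 * 2.7126 / 10.953 = 0.38148 m/s

0.38148 m/s


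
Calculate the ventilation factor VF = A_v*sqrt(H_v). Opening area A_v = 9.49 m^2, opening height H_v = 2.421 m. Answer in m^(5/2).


sqrt(H_v) = 1.5560
VF = 9.49 * 1.5560 = 14.766 m^(5/2)

14.766 m^(5/2)


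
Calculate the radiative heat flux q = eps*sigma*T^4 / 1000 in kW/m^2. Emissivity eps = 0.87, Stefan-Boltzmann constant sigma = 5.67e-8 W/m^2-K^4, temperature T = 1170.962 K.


T^4 = 1.8801e+12
q = 0.87 * 5.67e-8 * 1.8801e+12 / 1000 = 92.741 kW/m^2

92.741 kW/m^2


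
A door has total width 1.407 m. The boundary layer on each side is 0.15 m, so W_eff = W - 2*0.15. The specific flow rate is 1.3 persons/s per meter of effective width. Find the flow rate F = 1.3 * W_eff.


W_eff = 1.407 - 0.30 = 1.107 m
F = 1.3 * 1.107 = 1.4391 persons/s

1.4391 persons/s


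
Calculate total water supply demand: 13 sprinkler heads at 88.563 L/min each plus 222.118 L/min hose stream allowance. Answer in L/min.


Sprinkler demand = 13 * 88.563 = 1151.319 L/min
Total = 1151.319 + 222.118 = 1373.437 L/min

1373.437 L/min


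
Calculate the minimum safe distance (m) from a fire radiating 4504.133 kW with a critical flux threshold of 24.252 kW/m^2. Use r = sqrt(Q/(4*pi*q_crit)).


4*pi*q_crit = 304.76
Q/(4*pi*q_crit) = 14.779
r = sqrt(14.779) = 3.8444 m

3.8444 m


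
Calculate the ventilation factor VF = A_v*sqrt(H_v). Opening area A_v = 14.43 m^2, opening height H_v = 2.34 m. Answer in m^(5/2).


sqrt(H_v) = 1.5297
VF = 14.43 * 1.5297 = 22.074 m^(5/2)

22.074 m^(5/2)


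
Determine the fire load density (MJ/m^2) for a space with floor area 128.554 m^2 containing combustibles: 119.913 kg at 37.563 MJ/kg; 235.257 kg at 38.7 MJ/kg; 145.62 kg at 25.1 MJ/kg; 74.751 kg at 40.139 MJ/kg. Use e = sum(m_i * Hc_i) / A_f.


Total energy = 119.913*37.563 + 235.257*38.7 + 145.62*25.1 + 74.751*40.139
= 4504.292 + 9104.446 + 3655.062 + 3000.430
= 20264.23 MJ
e = 20264.23 / 128.554 = 157.63 MJ/m^2

157.63 MJ/m^2


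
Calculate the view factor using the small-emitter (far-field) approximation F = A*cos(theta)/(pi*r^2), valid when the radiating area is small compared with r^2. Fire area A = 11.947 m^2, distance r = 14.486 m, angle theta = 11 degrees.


cos(11 deg) = 0.98163
pi*r^2 = 659.24
F = 11.947 * 0.98163 / 659.24 = 0.017789

0.017789


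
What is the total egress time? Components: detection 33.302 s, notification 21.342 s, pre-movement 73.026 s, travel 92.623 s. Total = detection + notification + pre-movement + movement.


Total = 33.302 + 21.342 + 73.026 + 92.623 = 220.293 s

220.293 s


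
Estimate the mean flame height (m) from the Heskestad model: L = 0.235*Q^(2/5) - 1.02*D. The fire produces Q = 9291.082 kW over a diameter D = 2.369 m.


Q^(2/5) = 38.657
0.235 * Q^(2/5) = 9.0844
1.02 * D = 2.4164
L = 6.6680 m

6.6680 m


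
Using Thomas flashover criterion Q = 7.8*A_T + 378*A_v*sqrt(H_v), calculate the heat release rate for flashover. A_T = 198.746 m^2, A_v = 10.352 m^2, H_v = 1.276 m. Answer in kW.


7.8*A_T = 1550.2
sqrt(H_v) = 1.1296
378*A_v*sqrt(H_v) = 4420.2
Q = 1550.2 + 4420.2 = 5970.4 kW

5970.4 kW


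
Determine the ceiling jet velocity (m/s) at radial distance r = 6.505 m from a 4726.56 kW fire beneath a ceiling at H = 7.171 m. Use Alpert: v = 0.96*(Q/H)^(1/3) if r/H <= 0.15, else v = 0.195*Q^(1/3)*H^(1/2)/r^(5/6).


r/H = 6.505 / 7.171 = 0.90713
r/H > 0.15, so v = 0.195*Q^(1/3)*H^(1/2)/r^(5/6)
Q^(1/3) = 16.782
H^(1/2) = 2.6779
r^(5/6) = 4.7611
v = 0.195 * 16.782 * 2.6779 / 4.7611 = 1.8406 m/s

1.8406 m/s


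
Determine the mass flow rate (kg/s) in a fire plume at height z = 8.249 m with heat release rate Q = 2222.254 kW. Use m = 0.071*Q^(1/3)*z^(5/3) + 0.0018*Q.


Q^(1/3) = 13.050
z^(5/3) = 33.677
First term = 0.071 * 13.050 * 33.677 = 31.203
Second term = 0.0018 * 2222.254 = 4.0001
m = 35.203 kg/s

35.203 kg/s


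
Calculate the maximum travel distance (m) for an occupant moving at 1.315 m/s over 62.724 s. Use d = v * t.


d = 1.315 * 62.724 = 82.482 m

82.482 m


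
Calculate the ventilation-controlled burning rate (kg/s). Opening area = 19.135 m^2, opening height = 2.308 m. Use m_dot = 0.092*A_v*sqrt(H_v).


sqrt(H_v) = 1.5192
m_dot = 0.092 * 19.135 * 1.5192 = 2.6744 kg/s

2.6744 kg/s


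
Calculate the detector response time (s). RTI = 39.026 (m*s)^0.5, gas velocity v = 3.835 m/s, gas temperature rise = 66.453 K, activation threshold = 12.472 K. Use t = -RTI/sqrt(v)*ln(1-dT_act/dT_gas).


dT_act/dT_gas = 0.18768
ln(1 - 0.18768) = -0.20786
t = -39.026 / sqrt(3.835) * -0.20786 = 4.1424 s

4.1424 s


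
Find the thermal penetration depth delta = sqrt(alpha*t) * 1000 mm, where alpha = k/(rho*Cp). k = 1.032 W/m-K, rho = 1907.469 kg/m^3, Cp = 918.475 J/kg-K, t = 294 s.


alpha = 1.032 / (1907.469 * 918.475) = 5.8905e-07 m^2/s
alpha * t = 0.00017318
delta = sqrt(0.00017318) * 1000 = 13.160 mm

13.160 mm


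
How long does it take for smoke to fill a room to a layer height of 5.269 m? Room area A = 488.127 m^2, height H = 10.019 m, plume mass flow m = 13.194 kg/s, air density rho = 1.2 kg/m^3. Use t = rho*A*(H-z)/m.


H - z = 4.75 m
t = 1.2 * 488.127 * 4.75 / 13.194 = 210.88 s

210.88 s


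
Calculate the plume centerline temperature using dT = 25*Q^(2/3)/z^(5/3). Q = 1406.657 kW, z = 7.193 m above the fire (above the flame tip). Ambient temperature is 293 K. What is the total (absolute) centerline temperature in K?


Q^(2/3) = 125.54
z^(5/3) = 26.803
dT = 25 * 125.54 / 26.803 = 117.10 K
T = 293 + 117.10 = 410.10 K

410.10 K


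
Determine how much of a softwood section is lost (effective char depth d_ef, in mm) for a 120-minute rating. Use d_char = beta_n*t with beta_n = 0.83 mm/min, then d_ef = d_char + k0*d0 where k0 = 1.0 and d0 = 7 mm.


d_char = 0.83 * 120 = 99.6 mm
d_ef = 99.6 + 1.0*7 = 106.6 mm

106.6 mm


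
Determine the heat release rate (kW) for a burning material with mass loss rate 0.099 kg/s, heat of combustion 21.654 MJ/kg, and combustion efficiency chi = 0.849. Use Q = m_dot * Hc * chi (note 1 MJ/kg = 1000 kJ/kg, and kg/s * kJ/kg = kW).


Hc = 21.654 MJ/kg = 21.654 * 1000 kJ/kg = 21654 kJ/kg
Q = 0.099 kg/s * 21654 kJ/kg * 0.849 = 1820.0 kW

1820.0 kW


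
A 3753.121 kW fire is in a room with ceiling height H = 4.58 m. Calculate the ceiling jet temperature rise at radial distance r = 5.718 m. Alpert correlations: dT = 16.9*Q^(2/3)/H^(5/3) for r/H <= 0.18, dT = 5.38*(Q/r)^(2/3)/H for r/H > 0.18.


r/H = 5.718 / 4.58 = 1.2485
r/H > 0.18, so dT = 5.38*(Q/r)^(2/3)/H
Q/r = 656.37
(Q/r)^(2/3) = 75.526
dT = 5.38 * 75.526 / 4.58 = 88.719 K

88.719 K


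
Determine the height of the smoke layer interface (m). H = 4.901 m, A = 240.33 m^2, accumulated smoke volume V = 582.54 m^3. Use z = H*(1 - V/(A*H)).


V/(A*H) = 0.49458
1 - 0.49458 = 0.50542
z = 4.901 * 0.50542 = 2.4771 m

2.4771 m


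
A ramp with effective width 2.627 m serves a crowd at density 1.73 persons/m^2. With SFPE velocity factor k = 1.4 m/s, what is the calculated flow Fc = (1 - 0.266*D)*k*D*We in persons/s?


1 - 0.266*D = 1 - 0.266*1.73 = 0.53982
Fs = 0.53982 * 1.4 * 1.73 = 1.3074 persons/(s*m)
Fc = 1.3074 * 2.627 = 3.4347 persons/s

3.4347 persons/s


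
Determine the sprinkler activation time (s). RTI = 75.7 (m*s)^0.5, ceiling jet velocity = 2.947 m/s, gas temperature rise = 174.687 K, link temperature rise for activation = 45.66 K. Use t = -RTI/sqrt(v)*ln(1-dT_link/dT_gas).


dT_link/dT_gas = 0.26138
ln(1 - 0.26138) = -0.30297
t = -75.7 / sqrt(2.947) * -0.30297 = 13.360 s

13.360 s


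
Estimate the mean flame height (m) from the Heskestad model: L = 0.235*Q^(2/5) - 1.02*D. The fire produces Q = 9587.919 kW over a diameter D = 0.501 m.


Q^(2/5) = 39.146
0.235 * Q^(2/5) = 9.1994
1.02 * D = 0.51102
L = 8.6883 m

8.6883 m


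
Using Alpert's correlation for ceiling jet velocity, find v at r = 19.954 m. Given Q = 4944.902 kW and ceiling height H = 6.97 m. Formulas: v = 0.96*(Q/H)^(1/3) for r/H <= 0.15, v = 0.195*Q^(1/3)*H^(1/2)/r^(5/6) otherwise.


r/H = 19.954 / 6.97 = 2.8628
r/H > 0.15, so v = 0.195*Q^(1/3)*H^(1/2)/r^(5/6)
Q^(1/3) = 17.037
H^(1/2) = 2.6401
r^(5/6) = 12.116
v = 0.195 * 17.037 * 2.6401 / 12.116 = 0.72390 m/s

0.72390 m/s


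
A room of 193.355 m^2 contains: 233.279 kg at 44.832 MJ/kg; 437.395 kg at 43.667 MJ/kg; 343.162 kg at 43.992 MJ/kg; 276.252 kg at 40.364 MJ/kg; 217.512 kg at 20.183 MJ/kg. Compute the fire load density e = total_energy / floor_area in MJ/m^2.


Total energy = 233.279*44.832 + 437.395*43.667 + 343.162*43.992 + 276.252*40.364 + 217.512*20.183
= 10458.36 + 19099.73 + 15096.38 + 11150.64 + 4390.045
= 60195.15 MJ
e = 60195.15 / 193.355 = 311.32 MJ/m^2

311.32 MJ/m^2


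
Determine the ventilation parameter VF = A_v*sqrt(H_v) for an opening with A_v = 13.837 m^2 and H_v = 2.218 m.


sqrt(H_v) = 1.4893
VF = 13.837 * 1.4893 = 20.607 m^(5/2)

20.607 m^(5/2)


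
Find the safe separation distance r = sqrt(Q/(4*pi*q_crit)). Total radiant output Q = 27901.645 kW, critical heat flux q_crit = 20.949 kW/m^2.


4*pi*q_crit = 263.25
Q/(4*pi*q_crit) = 105.99
r = sqrt(105.99) = 10.295 m

10.295 m


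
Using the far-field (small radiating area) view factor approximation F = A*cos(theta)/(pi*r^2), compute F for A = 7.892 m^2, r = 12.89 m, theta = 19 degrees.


cos(19 deg) = 0.94552
pi*r^2 = 521.98
F = 7.892 * 0.94552 / 521.98 = 0.014296

0.014296


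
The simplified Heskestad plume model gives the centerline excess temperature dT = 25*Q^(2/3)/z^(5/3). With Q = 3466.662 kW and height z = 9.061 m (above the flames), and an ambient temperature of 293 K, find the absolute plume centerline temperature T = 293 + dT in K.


Q^(2/3) = 229.06
z^(5/3) = 39.382
dT = 25 * 229.06 / 39.382 = 145.41 K
T = 293 + 145.41 = 438.41 K

438.41 K


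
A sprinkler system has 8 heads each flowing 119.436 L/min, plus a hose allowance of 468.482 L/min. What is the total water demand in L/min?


Sprinkler demand = 8 * 119.436 = 955.488 L/min
Total = 955.488 + 468.482 = 1423.97 L/min

1423.97 L/min


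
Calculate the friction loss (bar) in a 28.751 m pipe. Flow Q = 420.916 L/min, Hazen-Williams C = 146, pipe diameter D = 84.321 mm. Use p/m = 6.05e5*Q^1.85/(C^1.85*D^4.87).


Q^1.85 = 71575
C^1.85 = 10094
D^4.87 = 2.3950e+09
p/m = 0.0017913 bar/m
p_total = 0.0017913 * 28.751 = 0.051500 bar

0.051500 bar


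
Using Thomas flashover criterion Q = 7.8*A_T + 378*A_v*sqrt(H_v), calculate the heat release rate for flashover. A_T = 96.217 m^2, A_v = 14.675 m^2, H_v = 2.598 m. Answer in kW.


7.8*A_T = 750.49
sqrt(H_v) = 1.6118
378*A_v*sqrt(H_v) = 8941.1
Q = 750.49 + 8941.1 = 9691.6 kW

9691.6 kW


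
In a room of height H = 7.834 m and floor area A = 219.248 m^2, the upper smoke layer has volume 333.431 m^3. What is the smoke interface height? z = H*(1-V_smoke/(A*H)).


V/(A*H) = 0.19413
1 - 0.19413 = 0.80587
z = 7.834 * 0.80587 = 6.3132 m

6.3132 m


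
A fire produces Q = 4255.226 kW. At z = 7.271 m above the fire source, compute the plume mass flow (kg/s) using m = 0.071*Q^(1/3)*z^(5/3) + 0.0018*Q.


Q^(1/3) = 16.205
z^(5/3) = 27.289
First term = 0.071 * 16.205 * 27.289 = 31.397
Second term = 0.0018 * 4255.226 = 7.6594
m = 39.057 kg/s

39.057 kg/s


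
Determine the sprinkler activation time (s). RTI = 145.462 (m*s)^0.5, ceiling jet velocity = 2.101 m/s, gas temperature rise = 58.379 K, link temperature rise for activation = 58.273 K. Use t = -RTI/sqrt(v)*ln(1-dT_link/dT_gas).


dT_link/dT_gas = 0.99818
ln(1 - 0.99818) = -6.3113
t = -145.462 / sqrt(2.101) * -6.3113 = 633.36 s

633.36 s


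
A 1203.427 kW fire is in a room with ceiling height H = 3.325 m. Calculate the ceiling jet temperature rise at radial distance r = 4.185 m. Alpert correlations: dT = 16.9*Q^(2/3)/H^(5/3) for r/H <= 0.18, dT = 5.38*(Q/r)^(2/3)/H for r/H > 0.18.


r/H = 4.185 / 3.325 = 1.2586
r/H > 0.18, so dT = 5.38*(Q/r)^(2/3)/H
Q/r = 287.56
(Q/r)^(2/3) = 43.566
dT = 5.38 * 43.566 / 3.325 = 70.492 K

70.492 K


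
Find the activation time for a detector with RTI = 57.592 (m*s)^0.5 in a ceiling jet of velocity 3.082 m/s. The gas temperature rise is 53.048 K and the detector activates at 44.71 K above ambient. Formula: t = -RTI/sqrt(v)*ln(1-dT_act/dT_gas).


dT_act/dT_gas = 0.84282
ln(1 - 0.84282) = -1.8504
t = -57.592 / sqrt(3.082) * -1.8504 = 60.702 s

60.702 s


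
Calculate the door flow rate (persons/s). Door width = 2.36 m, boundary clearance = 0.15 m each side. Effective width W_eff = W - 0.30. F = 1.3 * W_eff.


W_eff = 2.36 - 0.30 = 2.06 m
F = 1.3 * 2.06 = 2.678 persons/s

2.678 persons/s


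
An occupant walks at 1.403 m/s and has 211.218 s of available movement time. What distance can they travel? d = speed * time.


d = 1.403 * 211.218 = 296.34 m

296.34 m


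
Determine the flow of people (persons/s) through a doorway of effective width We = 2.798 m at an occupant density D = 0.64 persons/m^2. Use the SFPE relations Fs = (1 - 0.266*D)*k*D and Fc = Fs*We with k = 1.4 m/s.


1 - 0.266*D = 1 - 0.266*0.64 = 0.82976
Fs = 0.82976 * 1.4 * 0.64 = 0.74346 persons/(s*m)
Fc = 0.74346 * 2.798 = 2.0802 persons/s

2.0802 persons/s


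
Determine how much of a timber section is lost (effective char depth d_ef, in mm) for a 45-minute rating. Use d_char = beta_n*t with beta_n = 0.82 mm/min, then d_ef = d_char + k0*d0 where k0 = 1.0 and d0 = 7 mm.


d_char = 0.82 * 45 = 36.9 mm
d_ef = 36.9 + 1.0*7 = 43.9 mm

43.9 mm


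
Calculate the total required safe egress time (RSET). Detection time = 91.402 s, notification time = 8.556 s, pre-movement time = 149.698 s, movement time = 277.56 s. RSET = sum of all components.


Total = 91.402 + 8.556 + 149.698 + 277.56 = 527.216 s

527.216 s


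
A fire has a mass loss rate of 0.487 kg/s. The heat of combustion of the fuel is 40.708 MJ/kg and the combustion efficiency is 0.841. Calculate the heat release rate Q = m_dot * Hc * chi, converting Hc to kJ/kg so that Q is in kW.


Hc = 40.708 MJ/kg = 40.708 * 1000 kJ/kg = 40708 kJ/kg
Q = 0.487 kg/s * 40708 kJ/kg * 0.841 = 16673 kW

16673 kW


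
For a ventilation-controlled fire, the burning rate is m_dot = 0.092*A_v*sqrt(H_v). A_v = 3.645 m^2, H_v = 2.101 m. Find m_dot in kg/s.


sqrt(H_v) = 1.4495
m_dot = 0.092 * 3.645 * 1.4495 = 0.48607 kg/s

0.48607 kg/s


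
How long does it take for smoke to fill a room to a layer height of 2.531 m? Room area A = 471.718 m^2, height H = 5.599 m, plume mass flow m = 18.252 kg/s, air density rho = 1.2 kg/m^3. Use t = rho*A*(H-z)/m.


H - z = 3.068 m
t = 1.2 * 471.718 * 3.068 / 18.252 = 95.150 s

95.150 s


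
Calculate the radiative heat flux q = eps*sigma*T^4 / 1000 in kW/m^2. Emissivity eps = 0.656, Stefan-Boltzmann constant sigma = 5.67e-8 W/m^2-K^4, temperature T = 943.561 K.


T^4 = 7.9265e+11
q = 0.656 * 5.67e-8 * 7.9265e+11 / 1000 = 29.483 kW/m^2

29.483 kW/m^2


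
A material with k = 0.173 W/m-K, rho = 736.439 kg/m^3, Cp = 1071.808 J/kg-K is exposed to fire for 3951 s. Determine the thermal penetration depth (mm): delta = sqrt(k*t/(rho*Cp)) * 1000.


alpha = 0.173 / (736.439 * 1071.808) = 2.1918e-07 m^2/s
alpha * t = 0.00086596
delta = sqrt(0.00086596) * 1000 = 29.427 mm

29.427 mm


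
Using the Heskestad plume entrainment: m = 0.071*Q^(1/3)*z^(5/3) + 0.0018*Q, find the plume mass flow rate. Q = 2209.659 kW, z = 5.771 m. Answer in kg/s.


Q^(1/3) = 13.025
z^(5/3) = 18.567
First term = 0.071 * 13.025 * 18.567 = 17.171
Second term = 0.0018 * 2209.659 = 3.9774
m = 21.148 kg/s

21.148 kg/s


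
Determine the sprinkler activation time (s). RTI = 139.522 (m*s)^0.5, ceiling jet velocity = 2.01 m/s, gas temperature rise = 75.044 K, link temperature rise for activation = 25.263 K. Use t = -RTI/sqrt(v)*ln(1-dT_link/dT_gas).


dT_link/dT_gas = 0.33664
ln(1 - 0.33664) = -0.41044
t = -139.522 / sqrt(2.01) * -0.41044 = 40.392 s

40.392 s


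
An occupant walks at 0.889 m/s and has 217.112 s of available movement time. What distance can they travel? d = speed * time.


d = 0.889 * 217.112 = 193.01 m

193.01 m


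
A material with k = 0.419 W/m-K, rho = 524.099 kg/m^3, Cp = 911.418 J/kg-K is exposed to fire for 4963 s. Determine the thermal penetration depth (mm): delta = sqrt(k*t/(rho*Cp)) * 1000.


alpha = 0.419 / (524.099 * 911.418) = 8.7717e-07 m^2/s
alpha * t = 0.0043534
delta = sqrt(0.0043534) * 1000 = 65.980 mm

65.980 mm


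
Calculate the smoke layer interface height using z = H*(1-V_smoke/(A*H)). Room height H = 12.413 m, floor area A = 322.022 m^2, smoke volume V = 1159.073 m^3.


V/(A*H) = 0.28997
1 - 0.28997 = 0.71003
z = 12.413 * 0.71003 = 8.8136 m

8.8136 m


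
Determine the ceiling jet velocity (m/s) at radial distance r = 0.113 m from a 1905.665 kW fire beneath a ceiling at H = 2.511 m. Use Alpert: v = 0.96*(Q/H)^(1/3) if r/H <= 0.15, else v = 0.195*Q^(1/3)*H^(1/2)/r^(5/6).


r/H = 0.113 / 2.511 = 0.045002
r/H <= 0.15, so v = 0.96*(Q/H)^(1/3)
Q/H = 758.93
(Q/H)^(1/3) = 9.1215
v = 0.96 * 9.1215 = 8.7566 m/s

8.7566 m/s


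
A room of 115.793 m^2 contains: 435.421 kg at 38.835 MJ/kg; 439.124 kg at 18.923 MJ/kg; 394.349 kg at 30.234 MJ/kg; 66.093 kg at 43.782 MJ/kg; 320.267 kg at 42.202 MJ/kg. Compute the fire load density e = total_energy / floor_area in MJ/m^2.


Total energy = 435.421*38.835 + 439.124*18.923 + 394.349*30.234 + 66.093*43.782 + 320.267*42.202
= 16909.57 + 8309.543 + 11922.75 + 2893.684 + 13515.91
= 53551.46 MJ
e = 53551.46 / 115.793 = 462.48 MJ/m^2

462.48 MJ/m^2


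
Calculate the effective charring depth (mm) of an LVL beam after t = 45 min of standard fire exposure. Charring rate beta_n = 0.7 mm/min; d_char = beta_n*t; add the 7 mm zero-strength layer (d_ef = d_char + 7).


d_char = 0.7 * 45 = 31.5 mm
d_ef = 31.5 + 1.0*7 = 38.5 mm

38.5 mm


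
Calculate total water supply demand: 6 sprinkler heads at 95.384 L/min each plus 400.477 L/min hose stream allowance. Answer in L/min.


Sprinkler demand = 6 * 95.384 = 572.304 L/min
Total = 572.304 + 400.477 = 972.781 L/min

972.781 L/min


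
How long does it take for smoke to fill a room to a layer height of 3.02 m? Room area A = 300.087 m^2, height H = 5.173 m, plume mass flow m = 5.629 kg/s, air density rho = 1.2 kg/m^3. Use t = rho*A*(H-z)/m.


H - z = 2.153 m
t = 1.2 * 300.087 * 2.153 / 5.629 = 137.73 s

137.73 s


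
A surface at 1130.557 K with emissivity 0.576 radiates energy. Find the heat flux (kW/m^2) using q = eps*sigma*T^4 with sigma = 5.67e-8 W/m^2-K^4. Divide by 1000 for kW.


T^4 = 1.6337e+12
q = 0.576 * 5.67e-8 * 1.6337e+12 / 1000 = 53.355 kW/m^2

53.355 kW/m^2


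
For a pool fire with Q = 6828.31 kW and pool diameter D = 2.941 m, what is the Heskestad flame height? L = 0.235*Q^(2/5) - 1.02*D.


Q^(2/5) = 34.176
0.235 * Q^(2/5) = 8.0314
1.02 * D = 2.9998
L = 5.0316 m

5.0316 m


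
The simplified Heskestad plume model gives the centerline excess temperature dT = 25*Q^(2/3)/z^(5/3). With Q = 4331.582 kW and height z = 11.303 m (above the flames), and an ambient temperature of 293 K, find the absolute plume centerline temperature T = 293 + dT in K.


Q^(2/3) = 265.72
z^(5/3) = 56.928
dT = 25 * 265.72 / 56.928 = 116.69 K
T = 293 + 116.69 = 409.69 K

409.69 K


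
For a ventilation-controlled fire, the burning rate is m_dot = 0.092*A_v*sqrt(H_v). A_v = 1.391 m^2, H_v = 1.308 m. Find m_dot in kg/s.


sqrt(H_v) = 1.1437
m_dot = 0.092 * 1.391 * 1.1437 = 0.14636 kg/s

0.14636 kg/s


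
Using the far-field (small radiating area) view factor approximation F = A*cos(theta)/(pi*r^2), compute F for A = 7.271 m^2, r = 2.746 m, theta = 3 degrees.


cos(3 deg) = 0.99863
pi*r^2 = 23.689
F = 7.271 * 0.99863 / 23.689 = 0.30651

0.30651


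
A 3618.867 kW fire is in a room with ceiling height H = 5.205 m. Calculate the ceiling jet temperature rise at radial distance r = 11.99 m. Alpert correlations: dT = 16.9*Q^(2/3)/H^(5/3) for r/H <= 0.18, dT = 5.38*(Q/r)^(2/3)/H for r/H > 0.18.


r/H = 11.99 / 5.205 = 2.3036
r/H > 0.18, so dT = 5.38*(Q/r)^(2/3)/H
Q/r = 301.82
(Q/r)^(2/3) = 44.995
dT = 5.38 * 44.995 / 5.205 = 46.508 K

46.508 K


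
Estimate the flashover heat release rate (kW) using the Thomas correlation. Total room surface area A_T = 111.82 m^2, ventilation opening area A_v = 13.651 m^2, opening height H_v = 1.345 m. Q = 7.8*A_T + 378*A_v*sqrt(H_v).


7.8*A_T = 872.196
sqrt(H_v) = 1.1597
378*A_v*sqrt(H_v) = 5984.4
Q = 872.196 + 5984.4 = 6856.6 kW

6856.6 kW


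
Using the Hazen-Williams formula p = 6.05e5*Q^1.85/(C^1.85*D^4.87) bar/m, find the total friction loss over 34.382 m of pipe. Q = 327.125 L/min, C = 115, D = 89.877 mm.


Q^1.85 = 44897
C^1.85 = 6490.7
D^4.87 = 3.2679e+09
p/m = 0.0012806 bar/m
p_total = 0.0012806 * 34.382 = 0.044030 bar

0.044030 bar


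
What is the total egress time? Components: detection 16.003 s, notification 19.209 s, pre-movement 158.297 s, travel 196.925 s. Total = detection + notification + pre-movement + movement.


Total = 16.003 + 19.209 + 158.297 + 196.925 = 390.434 s

390.434 s


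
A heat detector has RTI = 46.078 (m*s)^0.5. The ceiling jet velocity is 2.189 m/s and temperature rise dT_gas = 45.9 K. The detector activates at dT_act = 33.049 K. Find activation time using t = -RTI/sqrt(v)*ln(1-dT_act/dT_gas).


dT_act/dT_gas = 0.72002
ln(1 - 0.72002) = -1.2730
t = -46.078 / sqrt(2.189) * -1.2730 = 39.647 s

39.647 s


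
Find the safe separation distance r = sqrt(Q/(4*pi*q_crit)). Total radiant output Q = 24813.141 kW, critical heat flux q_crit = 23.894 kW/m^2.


4*pi*q_crit = 300.26
Q/(4*pi*q_crit) = 82.639
r = sqrt(82.639) = 9.0906 m

9.0906 m


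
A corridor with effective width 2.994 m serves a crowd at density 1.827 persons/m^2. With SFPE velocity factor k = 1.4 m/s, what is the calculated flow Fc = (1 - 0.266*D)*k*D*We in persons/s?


1 - 0.266*D = 1 - 0.266*1.827 = 0.51402
Fs = 0.51402 * 1.4 * 1.827 = 1.3148 persons/(s*m)
Fc = 1.3148 * 2.994 = 3.9364 persons/s

3.9364 persons/s


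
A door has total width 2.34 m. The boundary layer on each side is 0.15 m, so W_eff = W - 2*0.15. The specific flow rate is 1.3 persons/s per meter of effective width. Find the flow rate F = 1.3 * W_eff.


W_eff = 2.34 - 0.30 = 2.04 m
F = 1.3 * 2.04 = 2.652 persons/s

2.652 persons/s


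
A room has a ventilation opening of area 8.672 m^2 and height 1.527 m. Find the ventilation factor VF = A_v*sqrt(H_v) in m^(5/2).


sqrt(H_v) = 1.2357
VF = 8.672 * 1.2357 = 10.716 m^(5/2)

10.716 m^(5/2)


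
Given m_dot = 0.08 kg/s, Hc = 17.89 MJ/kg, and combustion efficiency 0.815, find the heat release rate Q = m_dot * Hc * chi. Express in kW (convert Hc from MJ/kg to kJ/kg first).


Hc = 17.89 MJ/kg = 17.89 * 1000 kJ/kg = 17890 kJ/kg
Q = 0.08 kg/s * 17890 kJ/kg * 0.815 = 1166.428 kW

1166.428 kW


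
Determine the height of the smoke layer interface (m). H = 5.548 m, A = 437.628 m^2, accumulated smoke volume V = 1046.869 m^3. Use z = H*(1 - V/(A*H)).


V/(A*H) = 0.43117
1 - 0.43117 = 0.56883
z = 5.548 * 0.56883 = 3.1559 m

3.1559 m


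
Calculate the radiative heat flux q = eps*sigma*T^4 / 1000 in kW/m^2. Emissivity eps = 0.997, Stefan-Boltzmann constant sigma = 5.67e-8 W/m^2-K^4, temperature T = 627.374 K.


T^4 = 1.5492e+11
q = 0.997 * 5.67e-8 * 1.5492e+11 / 1000 = 8.7576 kW/m^2

8.7576 kW/m^2


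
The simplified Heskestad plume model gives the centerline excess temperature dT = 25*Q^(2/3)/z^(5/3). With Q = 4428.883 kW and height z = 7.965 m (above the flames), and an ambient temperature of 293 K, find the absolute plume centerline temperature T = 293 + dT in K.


Q^(2/3) = 269.69
z^(5/3) = 31.767
dT = 25 * 269.69 / 31.767 = 212.24 K
T = 293 + 212.24 = 505.24 K

505.24 K


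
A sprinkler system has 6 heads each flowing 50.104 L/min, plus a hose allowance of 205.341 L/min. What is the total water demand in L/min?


Sprinkler demand = 6 * 50.104 = 300.624 L/min
Total = 300.624 + 205.341 = 505.965 L/min

505.965 L/min


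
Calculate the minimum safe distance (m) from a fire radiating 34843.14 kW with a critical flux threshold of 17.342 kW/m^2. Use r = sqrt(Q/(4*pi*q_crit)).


4*pi*q_crit = 217.93
Q/(4*pi*q_crit) = 159.89
r = sqrt(159.89) = 12.645 m

12.645 m


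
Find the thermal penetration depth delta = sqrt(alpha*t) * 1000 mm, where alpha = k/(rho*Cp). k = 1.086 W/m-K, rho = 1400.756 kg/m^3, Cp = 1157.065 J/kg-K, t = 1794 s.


alpha = 1.086 / (1400.756 * 1157.065) = 6.7005e-07 m^2/s
alpha * t = 0.0012021
delta = sqrt(0.0012021) * 1000 = 34.671 mm

34.671 mm


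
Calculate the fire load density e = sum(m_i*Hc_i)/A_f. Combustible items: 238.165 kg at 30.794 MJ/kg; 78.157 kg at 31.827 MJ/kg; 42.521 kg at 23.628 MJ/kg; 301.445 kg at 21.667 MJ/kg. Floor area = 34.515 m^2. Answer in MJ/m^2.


Total energy = 238.165*30.794 + 78.157*31.827 + 42.521*23.628 + 301.445*21.667
= 7334.053 + 2487.503 + 1004.686 + 6531.409
= 17357.65 MJ
e = 17357.65 / 34.515 = 502.90 MJ/m^2

502.90 MJ/m^2


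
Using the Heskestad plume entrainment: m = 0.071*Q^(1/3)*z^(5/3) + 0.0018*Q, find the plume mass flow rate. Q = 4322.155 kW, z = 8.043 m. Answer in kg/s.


Q^(1/3) = 16.289
z^(5/3) = 32.287
First term = 0.071 * 16.289 * 32.287 = 37.341
Second term = 0.0018 * 4322.155 = 7.7799
m = 45.121 kg/s

45.121 kg/s


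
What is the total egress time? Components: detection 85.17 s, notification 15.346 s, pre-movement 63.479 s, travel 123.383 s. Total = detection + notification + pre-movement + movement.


Total = 85.17 + 15.346 + 63.479 + 123.383 = 287.378 s

287.378 s


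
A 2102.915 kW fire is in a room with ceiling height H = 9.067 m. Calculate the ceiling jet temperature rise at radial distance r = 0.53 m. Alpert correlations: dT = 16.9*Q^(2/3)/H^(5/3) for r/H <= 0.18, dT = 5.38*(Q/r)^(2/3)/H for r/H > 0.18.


r/H = 0.53 / 9.067 = 0.058454
r/H <= 0.18, so dT = 16.9*Q^(2/3)/H^(5/3)
Q^(2/3) = 164.14
H^(5/3) = 39.425
dT = 16.9 * 164.14 / 39.425 = 70.360 K

70.360 K


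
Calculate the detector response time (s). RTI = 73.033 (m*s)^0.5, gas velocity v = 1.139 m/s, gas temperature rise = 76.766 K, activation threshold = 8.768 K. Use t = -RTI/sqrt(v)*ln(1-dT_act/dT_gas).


dT_act/dT_gas = 0.11422
ln(1 - 0.11422) = -0.12128
t = -73.033 / sqrt(1.139) * -0.12128 = 8.2996 s

8.2996 s
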